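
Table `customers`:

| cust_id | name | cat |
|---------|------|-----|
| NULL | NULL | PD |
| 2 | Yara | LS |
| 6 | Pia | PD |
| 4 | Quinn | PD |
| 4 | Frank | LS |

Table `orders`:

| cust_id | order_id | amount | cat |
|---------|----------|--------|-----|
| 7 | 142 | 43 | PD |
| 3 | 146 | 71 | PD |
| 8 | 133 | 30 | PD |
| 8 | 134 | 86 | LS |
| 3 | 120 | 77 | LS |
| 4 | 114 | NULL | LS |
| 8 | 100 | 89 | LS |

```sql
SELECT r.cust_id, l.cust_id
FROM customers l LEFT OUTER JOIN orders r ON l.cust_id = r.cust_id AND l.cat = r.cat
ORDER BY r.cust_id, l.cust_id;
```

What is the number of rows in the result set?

5

LEFT JOIN keeps every row from `customers`; unmatched rows get NULL for `orders`'s columns.
Matching on l.cust_id = r.cust_id AND l.cat = r.cat. A NULL in a compared column never satisfies the condition.
- cust_id=NULL, cat=PD: no r row matches, row kept with r columns NULL.
- cust_id=2, cat=LS: no r row matches, row kept with r columns NULL.
- cust_id=6, cat=PD: no r row matches, row kept with r columns NULL.
- cust_id=4, cat=PD: no r row matches, row kept with r columns NULL.
- cust_id=4, cat=LS: 1 matching r row(s), so 1 row(s) emitted.
Total: 1 matched + 4 padded = 5 rows.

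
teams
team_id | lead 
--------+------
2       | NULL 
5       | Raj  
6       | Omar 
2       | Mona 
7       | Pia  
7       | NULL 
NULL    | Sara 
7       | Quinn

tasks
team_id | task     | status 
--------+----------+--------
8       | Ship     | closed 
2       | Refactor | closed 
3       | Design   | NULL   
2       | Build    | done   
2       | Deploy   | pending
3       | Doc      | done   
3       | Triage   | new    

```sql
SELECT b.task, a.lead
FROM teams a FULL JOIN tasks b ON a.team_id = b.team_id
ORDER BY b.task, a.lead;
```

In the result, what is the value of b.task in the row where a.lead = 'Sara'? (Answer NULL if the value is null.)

NULL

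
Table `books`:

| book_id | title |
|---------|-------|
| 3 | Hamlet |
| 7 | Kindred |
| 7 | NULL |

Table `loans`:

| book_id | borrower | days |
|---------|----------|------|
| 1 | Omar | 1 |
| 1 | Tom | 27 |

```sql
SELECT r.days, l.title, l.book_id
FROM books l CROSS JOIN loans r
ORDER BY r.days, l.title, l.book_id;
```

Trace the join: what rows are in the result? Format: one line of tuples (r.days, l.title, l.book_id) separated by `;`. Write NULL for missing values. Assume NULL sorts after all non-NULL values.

(1, Hamlet, 3); (1, Kindred, 7); (1, NULL, 7); (27, Hamlet, 3); (27, Kindred, 7); (27, NULL, 7)

CROSS JOIN pairs every row of `books` with every row of `loans`: 3 × 2 = 6 rows.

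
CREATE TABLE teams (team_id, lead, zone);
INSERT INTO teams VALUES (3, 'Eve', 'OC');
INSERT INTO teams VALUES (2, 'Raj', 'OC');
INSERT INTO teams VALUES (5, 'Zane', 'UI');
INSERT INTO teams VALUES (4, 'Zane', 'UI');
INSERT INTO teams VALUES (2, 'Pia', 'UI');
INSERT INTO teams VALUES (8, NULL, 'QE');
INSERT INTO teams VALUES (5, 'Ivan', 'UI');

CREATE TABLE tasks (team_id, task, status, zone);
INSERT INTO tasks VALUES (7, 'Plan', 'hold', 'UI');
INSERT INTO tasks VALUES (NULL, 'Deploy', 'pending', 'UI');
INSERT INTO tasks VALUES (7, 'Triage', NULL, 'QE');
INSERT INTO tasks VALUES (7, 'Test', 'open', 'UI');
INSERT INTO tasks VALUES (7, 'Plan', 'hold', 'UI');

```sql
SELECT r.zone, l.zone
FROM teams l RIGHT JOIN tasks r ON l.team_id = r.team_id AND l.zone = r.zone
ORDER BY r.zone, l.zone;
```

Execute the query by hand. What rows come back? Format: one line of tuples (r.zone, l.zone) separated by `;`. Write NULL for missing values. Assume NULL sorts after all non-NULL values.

(QE, NULL); (UI, NULL); (UI, NULL); (UI, NULL); (UI, NULL)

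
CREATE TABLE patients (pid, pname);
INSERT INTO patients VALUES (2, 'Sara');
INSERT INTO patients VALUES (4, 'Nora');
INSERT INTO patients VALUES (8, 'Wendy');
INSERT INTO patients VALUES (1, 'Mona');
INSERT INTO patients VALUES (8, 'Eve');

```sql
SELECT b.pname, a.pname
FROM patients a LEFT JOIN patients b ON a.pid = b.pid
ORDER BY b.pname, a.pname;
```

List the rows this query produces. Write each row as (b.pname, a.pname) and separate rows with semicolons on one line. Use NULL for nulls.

(Eve, Eve); (Eve, Wendy); (Mona, Mona); (Nora, Nora); (Sara, Sara); (Wendy, Eve); (Wendy, Wendy)

LEFT JOIN keeps every row from `patients a`; unmatched rows get NULL for `patients b`'s columns.
Matching on a.pid = b.pid.
- a row (pid=2): matches 1 b row(s) → 1 output row(s).
- a row (pid=4): matches 1 b row(s) → 1 output row(s).
- a row (pid=8): matches 2 b row(s) → 2 output row(s).
- a row (pid=1): matches 1 b row(s) → 1 output row(s).
- a row (pid=8): matches 2 b row(s) → 2 output row(s).
After projecting and ordering:
b.pname | a.pname
Eve | Eve
Eve | Wendy
Mona | Mona
Nora | Nora
Sara | Sara
Wendy | Eve
Wendy | Wendy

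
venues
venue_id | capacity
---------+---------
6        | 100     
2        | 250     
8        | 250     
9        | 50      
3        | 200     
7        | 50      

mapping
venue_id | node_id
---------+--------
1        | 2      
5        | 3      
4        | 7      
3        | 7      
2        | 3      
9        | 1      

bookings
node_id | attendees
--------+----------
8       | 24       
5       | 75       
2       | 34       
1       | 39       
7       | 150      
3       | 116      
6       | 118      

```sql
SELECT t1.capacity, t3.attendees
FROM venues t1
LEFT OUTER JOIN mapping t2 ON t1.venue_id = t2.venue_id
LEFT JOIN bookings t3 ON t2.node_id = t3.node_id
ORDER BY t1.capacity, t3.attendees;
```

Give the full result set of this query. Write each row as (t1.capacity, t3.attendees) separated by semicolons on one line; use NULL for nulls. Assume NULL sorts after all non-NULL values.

Evaluate left to right. First `venues t1 LEFT JOIN mapping t2` on venue_id: 6 row(s).
Then LEFT JOIN `bookings t3` on node_id: each of those 6 rows is kept; rows whose t2.node_id has no match in t3 get NULL for t3's columns.

(50, 39); (50, NULL); (100, NULL); (200, 150); (250, 116); (250, NULL)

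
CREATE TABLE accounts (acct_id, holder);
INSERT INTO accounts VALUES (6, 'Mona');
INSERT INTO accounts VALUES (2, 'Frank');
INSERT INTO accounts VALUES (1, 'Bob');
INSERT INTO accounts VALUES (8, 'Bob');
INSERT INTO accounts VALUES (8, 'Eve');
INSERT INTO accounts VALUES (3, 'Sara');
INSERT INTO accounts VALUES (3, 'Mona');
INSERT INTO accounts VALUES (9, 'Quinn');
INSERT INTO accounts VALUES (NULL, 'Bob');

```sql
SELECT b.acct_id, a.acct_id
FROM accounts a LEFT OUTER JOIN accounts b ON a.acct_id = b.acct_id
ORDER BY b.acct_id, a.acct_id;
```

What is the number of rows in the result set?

LEFT JOIN keeps every row from `accounts a`; unmatched rows get NULL for `accounts b`'s columns.
Matching on a.acct_id = b.acct_id. A NULL in a compared column never satisfies the condition.
- a (acct_id=6) pairs with 1 row(s) of b.
- a (acct_id=2) pairs with 1 row(s) of b.
- a (acct_id=1) pairs with 1 row(s) of b.
- a (acct_id=8) pairs with 2 row(s) of b.
- a (acct_id=8) pairs with 2 row(s) of b.
- a (acct_id=3) pairs with 2 row(s) of b.
- a (acct_id=3) pairs with 2 row(s) of b.
- a (acct_id=9) pairs with 1 row(s) of b.
- a (acct_id=NULL) has no partner → padded with NULL.
Total: 12 matched + 1 padded = 13 rows.

13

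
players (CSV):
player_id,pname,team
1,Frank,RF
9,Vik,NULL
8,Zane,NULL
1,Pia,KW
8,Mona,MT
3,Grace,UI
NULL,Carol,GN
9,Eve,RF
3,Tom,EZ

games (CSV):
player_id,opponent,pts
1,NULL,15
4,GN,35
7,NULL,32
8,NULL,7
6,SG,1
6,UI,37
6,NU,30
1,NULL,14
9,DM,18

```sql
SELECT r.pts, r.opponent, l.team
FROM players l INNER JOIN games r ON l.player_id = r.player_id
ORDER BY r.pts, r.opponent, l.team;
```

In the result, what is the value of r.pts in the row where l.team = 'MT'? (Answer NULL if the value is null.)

INNER JOIN keeps only pairs where the ON condition holds.
Matching on l.player_id = r.player_id. A NULL in a compared column never satisfies the condition.
- player_id=1: 2 matching r row(s), so 2 row(s) emitted.
- player_id=9: 1 matching r row(s), so 1 row(s) emitted.
- player_id=8: 1 matching r row(s), so 1 row(s) emitted.
- player_id=1: 2 matching r row(s), so 2 row(s) emitted.
- player_id=8: 1 matching r row(s), so 1 row(s) emitted.
- player_id=3: no matching r row, dropped.
- player_id=NULL: no matching r row, dropped.
- player_id=9: 1 matching r row(s), so 1 row(s) emitted.
- player_id=3: no matching r row, dropped.

7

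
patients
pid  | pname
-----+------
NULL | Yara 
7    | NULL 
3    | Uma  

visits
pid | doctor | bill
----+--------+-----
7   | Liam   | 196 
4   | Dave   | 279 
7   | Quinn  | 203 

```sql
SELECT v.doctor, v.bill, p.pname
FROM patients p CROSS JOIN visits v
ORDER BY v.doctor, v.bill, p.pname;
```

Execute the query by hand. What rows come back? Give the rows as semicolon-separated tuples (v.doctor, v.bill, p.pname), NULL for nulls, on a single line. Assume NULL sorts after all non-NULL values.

CROSS JOIN pairs every row of `patients` with every row of `visits`: 3 × 3 = 9 rows.
After projecting and ordering:
v.doctor | v.bill | p.pname
Dave | 279 | Uma
Dave | 279 | Yara
Dave | 279 | NULL
Liam | 196 | Uma
Liam | 196 | Yara
Liam | 196 | NULL
Quinn | 203 | Uma
Quinn | 203 | Yara
Quinn | 203 | NULL

(Dave, 279, Uma); (Dave, 279, Yara); (Dave, 279, NULL); (Liam, 196, Uma); (Liam, 196, Yara); (Liam, 196, NULL); (Quinn, 203, Uma); (Quinn, 203, Yara); (Quinn, 203, NULL)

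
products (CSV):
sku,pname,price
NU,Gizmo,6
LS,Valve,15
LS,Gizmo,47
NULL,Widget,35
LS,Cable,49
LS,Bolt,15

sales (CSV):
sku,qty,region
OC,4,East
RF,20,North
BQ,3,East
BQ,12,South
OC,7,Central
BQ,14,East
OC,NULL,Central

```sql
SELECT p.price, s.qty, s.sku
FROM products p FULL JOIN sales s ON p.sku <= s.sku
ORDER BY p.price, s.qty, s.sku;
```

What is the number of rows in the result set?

24

FULL OUTER JOIN keeps every row from both sides; unmatched rows get NULL for the other side's columns.
Matching on p.sku <= s.sku. A NULL in a compared column never satisfies the condition.
- p[0] sku=NU → 4 match(es) in s → 4 row(s).
- p[1] sku=LS → 4 match(es) in s → 4 row(s).
- p[2] sku=LS → 4 match(es) in s → 4 row(s).
- p[3] sku=NULL → no match; kept with NULLs on the s side.
- p[4] sku=LS → 4 match(es) in s → 4 row(s).
- p[5] sku=LS → 4 match(es) in s → 4 row(s).
- 3 row(s) from s found no p partner → padded with NULL.
Total: 20 matched + 4 padded = 24 rows.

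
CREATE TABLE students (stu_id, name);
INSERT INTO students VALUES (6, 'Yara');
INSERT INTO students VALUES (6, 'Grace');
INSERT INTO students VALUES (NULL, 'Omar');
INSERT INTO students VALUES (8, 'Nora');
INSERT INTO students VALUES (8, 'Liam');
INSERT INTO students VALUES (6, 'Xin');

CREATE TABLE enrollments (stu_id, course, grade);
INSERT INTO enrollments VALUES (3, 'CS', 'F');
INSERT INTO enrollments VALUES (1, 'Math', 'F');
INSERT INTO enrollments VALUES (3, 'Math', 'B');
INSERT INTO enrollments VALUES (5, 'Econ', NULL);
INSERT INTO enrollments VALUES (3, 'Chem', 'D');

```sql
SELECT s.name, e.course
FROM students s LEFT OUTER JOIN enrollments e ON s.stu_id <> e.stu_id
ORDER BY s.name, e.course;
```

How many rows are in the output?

26

LEFT JOIN keeps every row from `students`; unmatched rows get NULL for `enrollments`'s columns.
Matching on s.stu_id <> e.stu_id. A NULL in a compared column never satisfies the condition.
- s row (stu_id=6): matches 5 e row(s) → 5 output row(s).
- s row (stu_id=6): matches 5 e row(s) → 5 output row(s).
- s row (stu_id=NULL): no match → kept, e columns NULL.
- s row (stu_id=8): matches 5 e row(s) → 5 output row(s).
- s row (stu_id=8): matches 5 e row(s) → 5 output row(s).
- s row (stu_id=6): matches 5 e row(s) → 5 output row(s).
Total: 25 matched + 1 padded = 26 rows.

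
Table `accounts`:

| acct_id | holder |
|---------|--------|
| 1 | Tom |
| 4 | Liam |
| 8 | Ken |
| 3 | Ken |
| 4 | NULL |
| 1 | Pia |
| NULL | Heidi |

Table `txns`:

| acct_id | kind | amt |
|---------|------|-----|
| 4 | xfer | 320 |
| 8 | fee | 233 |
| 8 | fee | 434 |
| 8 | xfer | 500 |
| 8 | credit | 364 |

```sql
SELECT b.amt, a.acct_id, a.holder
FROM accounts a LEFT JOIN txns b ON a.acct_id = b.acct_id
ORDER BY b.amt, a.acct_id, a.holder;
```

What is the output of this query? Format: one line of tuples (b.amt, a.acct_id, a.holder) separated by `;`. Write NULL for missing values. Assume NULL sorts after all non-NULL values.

(233, 8, Ken); (320, 4, Liam); (320, 4, NULL); (364, 8, Ken); (434, 8, Ken); (500, 8, Ken); (NULL, 1, Pia); (NULL, 1, Tom); (NULL, 3, Ken); (NULL, NULL, Heidi)

LEFT JOIN keeps every row from `accounts`; unmatched rows get NULL for `txns`'s columns.
Matching on a.acct_id = b.acct_id. A NULL in a compared column never satisfies the condition.
- acct_id=1: no b row matches, row kept with b columns NULL.
- acct_id=4: 1 matching b row(s), so 1 row(s) emitted.
- acct_id=8: 4 matching b row(s), so 4 row(s) emitted.
- acct_id=3: no b row matches, row kept with b columns NULL.
- acct_id=4: 1 matching b row(s), so 1 row(s) emitted.
- acct_id=1: no b row matches, row kept with b columns NULL.
- acct_id=NULL: no b row matches, row kept with b columns NULL.
After projecting and ordering:
b.amt | a.acct_id | a.holder
233 | 8 | Ken
320 | 4 | Liam
320 | 4 | NULL
364 | 8 | Ken
434 | 8 | Ken
500 | 8 | Ken
NULL | 1 | Pia
NULL | 1 | Tom
NULL | 3 | Ken
NULL | NULL | Heidi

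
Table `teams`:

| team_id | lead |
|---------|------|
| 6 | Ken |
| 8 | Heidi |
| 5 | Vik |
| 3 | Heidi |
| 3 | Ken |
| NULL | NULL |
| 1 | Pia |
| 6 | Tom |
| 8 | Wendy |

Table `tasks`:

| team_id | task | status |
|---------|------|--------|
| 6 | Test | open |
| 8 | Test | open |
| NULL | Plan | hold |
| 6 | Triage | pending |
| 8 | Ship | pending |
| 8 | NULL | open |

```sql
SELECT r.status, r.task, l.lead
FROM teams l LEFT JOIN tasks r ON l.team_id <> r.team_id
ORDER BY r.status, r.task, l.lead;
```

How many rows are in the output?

31

LEFT JOIN keeps every row from `teams`; unmatched rows get NULL for `tasks`'s columns.
Matching on l.team_id <> r.team_id. A NULL in a compared column never satisfies the condition.
Matched pairs: 30; unmatched l rows kept: 1.
Total: 30 matched + 1 padded = 31 rows.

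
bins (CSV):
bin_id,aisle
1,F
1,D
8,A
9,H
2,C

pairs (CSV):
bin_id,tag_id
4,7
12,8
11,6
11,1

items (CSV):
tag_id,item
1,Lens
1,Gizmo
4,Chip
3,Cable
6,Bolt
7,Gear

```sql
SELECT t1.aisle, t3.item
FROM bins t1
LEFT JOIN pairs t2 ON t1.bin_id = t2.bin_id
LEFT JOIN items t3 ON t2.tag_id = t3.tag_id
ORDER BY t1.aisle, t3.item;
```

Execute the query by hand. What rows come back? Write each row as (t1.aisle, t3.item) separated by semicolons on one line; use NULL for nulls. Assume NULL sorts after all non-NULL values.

(A, NULL); (C, NULL); (D, NULL); (F, NULL); (H, NULL)

Evaluate left to right. First `bins t1 LEFT JOIN pairs t2` on bin_id: 5 row(s).
Then LEFT JOIN `items t3` on tag_id: each of those 5 rows is kept; rows whose t2.tag_id has no match in t3 get NULL for t3's columns.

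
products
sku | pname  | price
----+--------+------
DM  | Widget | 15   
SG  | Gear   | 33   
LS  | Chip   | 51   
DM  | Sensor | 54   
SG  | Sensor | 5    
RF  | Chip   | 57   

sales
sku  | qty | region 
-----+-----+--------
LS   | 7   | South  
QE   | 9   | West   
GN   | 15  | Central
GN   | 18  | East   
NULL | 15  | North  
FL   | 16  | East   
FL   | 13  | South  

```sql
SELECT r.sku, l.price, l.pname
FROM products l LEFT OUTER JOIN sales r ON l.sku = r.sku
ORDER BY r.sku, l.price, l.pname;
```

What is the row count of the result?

LEFT JOIN keeps every row from `products`; unmatched rows get NULL for `sales`'s columns.
Matching on l.sku = r.sku. A NULL in a compared column never satisfies the condition.
- sku=DM: no r row matches, row kept with r columns NULL.
- sku=SG: no r row matches, row kept with r columns NULL.
- sku=LS: 1 matching r row(s), so 1 row(s) emitted.
- sku=DM: no r row matches, row kept with r columns NULL.
- sku=SG: no r row matches, row kept with r columns NULL.
- sku=RF: no r row matches, row kept with r columns NULL.
Total: 1 matched + 5 padded = 6 rows.

6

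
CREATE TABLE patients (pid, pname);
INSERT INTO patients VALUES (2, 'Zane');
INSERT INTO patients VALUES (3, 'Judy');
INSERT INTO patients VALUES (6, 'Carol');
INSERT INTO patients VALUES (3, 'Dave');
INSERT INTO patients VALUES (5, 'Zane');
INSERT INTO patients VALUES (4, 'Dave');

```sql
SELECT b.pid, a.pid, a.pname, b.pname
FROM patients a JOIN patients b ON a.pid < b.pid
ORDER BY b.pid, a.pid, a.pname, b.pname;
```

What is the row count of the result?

14

INNER JOIN keeps only pairs where the ON condition holds.
Matching on a.pid < b.pid.
Matched pairs: 14.
Total: 14 rows.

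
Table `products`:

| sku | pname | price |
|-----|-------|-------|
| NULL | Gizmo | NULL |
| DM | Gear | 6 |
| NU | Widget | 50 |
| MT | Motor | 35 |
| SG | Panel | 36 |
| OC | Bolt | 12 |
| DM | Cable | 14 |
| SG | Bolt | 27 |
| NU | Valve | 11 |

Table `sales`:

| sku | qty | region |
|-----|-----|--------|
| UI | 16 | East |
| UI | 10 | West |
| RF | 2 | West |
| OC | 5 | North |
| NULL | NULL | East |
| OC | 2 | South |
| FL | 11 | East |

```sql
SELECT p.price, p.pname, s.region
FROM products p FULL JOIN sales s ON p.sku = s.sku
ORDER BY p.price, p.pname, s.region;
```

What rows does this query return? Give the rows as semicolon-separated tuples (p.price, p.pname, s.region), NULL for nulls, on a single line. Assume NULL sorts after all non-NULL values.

(6, Gear, NULL); (11, Valve, NULL); (12, Bolt, North); (12, Bolt, South); (14, Cable, NULL); (27, Bolt, NULL); (35, Motor, NULL); (36, Panel, NULL); (50, Widget, NULL); (NULL, Gizmo, NULL); (NULL, NULL, East); (NULL, NULL, East); (NULL, NULL, East); (NULL, NULL, West); (NULL, NULL, West)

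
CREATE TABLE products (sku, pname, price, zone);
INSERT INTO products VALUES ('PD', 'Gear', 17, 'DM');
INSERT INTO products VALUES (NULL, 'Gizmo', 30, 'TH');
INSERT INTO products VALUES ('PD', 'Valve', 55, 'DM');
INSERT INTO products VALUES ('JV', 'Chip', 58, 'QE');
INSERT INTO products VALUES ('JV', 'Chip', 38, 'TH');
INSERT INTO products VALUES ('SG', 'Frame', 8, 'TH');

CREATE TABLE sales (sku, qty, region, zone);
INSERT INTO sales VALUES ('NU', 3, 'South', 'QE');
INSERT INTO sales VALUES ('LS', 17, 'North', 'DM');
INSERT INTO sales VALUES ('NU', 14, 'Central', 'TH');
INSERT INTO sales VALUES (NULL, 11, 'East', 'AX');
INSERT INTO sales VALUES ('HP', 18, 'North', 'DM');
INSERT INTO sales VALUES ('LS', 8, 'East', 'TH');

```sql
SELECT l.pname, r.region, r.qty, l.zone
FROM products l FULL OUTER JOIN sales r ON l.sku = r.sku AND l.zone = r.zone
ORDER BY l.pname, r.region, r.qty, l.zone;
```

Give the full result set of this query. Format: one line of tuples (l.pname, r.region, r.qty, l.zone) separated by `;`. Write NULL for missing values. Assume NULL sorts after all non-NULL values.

FULL OUTER JOIN keeps every row from both sides; unmatched rows get NULL for the other side's columns.
Matching on l.sku = r.sku AND l.zone = r.zone. A NULL in a compared column never satisfies the condition.
- l row (sku=PD, zone=DM): no match → kept, r columns NULL.
- l row (sku=NULL, zone=TH): no match → kept, r columns NULL.
- l row (sku=PD, zone=DM): no match → kept, r columns NULL.
- l row (sku=JV, zone=QE): no match → kept, r columns NULL.
- l row (sku=JV, zone=TH): no match → kept, r columns NULL.
- l row (sku=SG, zone=TH): no match → kept, r columns NULL.
- 6 row(s) from r found no l partner → padded with NULL.

(Chip, NULL, NULL, QE); (Chip, NULL, NULL, TH); (Frame, NULL, NULL, TH); (Gear, NULL, NULL, DM); (Gizmo, NULL, NULL, TH); (Valve, NULL, NULL, DM); (NULL, Central, 14, NULL); (NULL, East, 8, NULL); (NULL, East, 11, NULL); (NULL, North, 17, NULL); (NULL, North, 18, NULL); (NULL, South, 3, NULL)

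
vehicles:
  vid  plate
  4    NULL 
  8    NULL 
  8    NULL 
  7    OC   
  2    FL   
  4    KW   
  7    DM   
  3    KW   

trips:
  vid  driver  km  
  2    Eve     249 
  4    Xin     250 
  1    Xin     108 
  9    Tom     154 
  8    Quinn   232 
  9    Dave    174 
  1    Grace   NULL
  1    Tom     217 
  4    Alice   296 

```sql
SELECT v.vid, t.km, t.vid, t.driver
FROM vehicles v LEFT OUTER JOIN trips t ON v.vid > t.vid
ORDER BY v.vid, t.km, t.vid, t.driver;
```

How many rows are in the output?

LEFT JOIN keeps every row from `vehicles`; unmatched rows get NULL for `trips`'s columns.
Matching on v.vid > t.vid.
- v[0] vid=4 → 4 match(es) in t → 4 row(s).
- v[1] vid=8 → 6 match(es) in t → 6 row(s).
- v[2] vid=8 → 6 match(es) in t → 6 row(s).
- v[3] vid=7 → 6 match(es) in t → 6 row(s).
- v[4] vid=2 → 3 match(es) in t → 3 row(s).
- v[5] vid=4 → 4 match(es) in t → 4 row(s).
- v[6] vid=7 → 6 match(es) in t → 6 row(s).
- v[7] vid=3 → 4 match(es) in t → 4 row(s).
Total: 39 rows.

39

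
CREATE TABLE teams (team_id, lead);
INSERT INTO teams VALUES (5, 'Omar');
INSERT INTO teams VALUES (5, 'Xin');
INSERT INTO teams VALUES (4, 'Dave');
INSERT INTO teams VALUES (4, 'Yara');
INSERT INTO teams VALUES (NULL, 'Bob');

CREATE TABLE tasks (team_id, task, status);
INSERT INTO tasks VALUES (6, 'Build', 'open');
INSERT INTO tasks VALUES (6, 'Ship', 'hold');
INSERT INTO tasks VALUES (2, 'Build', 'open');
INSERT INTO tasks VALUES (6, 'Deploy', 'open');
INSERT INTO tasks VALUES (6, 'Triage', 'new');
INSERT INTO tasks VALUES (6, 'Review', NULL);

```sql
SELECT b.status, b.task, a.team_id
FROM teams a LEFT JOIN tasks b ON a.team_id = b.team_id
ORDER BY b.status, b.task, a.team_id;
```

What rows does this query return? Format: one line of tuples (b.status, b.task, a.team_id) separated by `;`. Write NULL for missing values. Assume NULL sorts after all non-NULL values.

LEFT JOIN keeps every row from `teams`; unmatched rows get NULL for `tasks`'s columns.
Matching on a.team_id = b.team_id. A NULL in a compared column never satisfies the condition.
- team_id=5: no b row matches, row kept with b columns NULL.
- team_id=5: no b row matches, row kept with b columns NULL.
- team_id=4: no b row matches, row kept with b columns NULL.
- team_id=4: no b row matches, row kept with b columns NULL.
- team_id=NULL: no b row matches, row kept with b columns NULL.
After projecting and ordering:
b.status | b.task | a.team_id
NULL | NULL | 4
NULL | NULL | 4
NULL | NULL | 5
NULL | NULL | 5
NULL | NULL | NULL

(NULL, NULL, 4); (NULL, NULL, 4); (NULL, NULL, 5); (NULL, NULL, 5); (NULL, NULL, NULL)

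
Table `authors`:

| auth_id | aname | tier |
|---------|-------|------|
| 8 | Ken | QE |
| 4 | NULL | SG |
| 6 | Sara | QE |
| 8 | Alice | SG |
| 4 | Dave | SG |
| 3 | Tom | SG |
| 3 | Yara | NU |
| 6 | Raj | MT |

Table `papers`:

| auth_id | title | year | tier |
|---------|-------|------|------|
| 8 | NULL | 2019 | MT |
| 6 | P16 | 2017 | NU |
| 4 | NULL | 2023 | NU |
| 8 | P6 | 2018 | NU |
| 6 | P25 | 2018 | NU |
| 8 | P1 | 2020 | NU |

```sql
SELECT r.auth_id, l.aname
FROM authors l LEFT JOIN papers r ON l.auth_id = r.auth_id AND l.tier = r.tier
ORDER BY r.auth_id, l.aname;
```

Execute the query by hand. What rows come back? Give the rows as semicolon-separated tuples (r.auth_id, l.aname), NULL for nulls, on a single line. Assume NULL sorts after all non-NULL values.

LEFT JOIN keeps every row from `authors`; unmatched rows get NULL for `papers`'s columns.
Matching on l.auth_id = r.auth_id AND l.tier = r.tier.
- l row (auth_id=8, tier=QE): no match → kept, r columns NULL.
- l row (auth_id=4, tier=SG): no match → kept, r columns NULL.
- l row (auth_id=6, tier=QE): no match → kept, r columns NULL.
- l row (auth_id=8, tier=SG): no match → kept, r columns NULL.
- l row (auth_id=4, tier=SG): no match → kept, r columns NULL.
- l row (auth_id=3, tier=SG): no match → kept, r columns NULL.
- l row (auth_id=3, tier=NU): no match → kept, r columns NULL.
- l row (auth_id=6, tier=MT): no match → kept, r columns NULL.
After projecting and ordering:
r.auth_id | l.aname
NULL | Alice
NULL | Dave
NULL | Ken
NULL | Raj
NULL | Sara
NULL | Tom
NULL | Yara
NULL | NULL

(NULL, Alice); (NULL, Dave); (NULL, Ken); (NULL, Raj); (NULL, Sara); (NULL, Tom); (NULL, Yara); (NULL, NULL)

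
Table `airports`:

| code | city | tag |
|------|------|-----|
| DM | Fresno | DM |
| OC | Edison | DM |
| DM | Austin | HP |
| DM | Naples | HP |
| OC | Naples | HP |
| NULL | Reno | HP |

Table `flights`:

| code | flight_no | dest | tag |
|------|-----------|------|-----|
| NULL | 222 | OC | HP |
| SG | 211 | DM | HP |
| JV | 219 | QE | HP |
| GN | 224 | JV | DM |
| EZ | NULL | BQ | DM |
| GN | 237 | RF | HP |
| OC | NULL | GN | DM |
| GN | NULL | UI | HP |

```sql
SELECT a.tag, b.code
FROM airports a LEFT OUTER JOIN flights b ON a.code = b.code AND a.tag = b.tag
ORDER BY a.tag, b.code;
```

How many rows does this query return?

LEFT JOIN keeps every row from `airports`; unmatched rows get NULL for `flights`'s columns.
Matching on a.code = b.code AND a.tag = b.tag. A NULL in a compared column never satisfies the condition.
- a (code=DM, tag=DM) has no partner → padded with NULL.
- a (code=OC, tag=DM) pairs with 1 row(s) of b.
- a (code=DM, tag=HP) has no partner → padded with NULL.
- a (code=DM, tag=HP) has no partner → padded with NULL.
- a (code=OC, tag=HP) has no partner → padded with NULL.
- a (code=NULL, tag=HP) has no partner → padded with NULL.
Total: 1 matched + 5 padded = 6 rows.

6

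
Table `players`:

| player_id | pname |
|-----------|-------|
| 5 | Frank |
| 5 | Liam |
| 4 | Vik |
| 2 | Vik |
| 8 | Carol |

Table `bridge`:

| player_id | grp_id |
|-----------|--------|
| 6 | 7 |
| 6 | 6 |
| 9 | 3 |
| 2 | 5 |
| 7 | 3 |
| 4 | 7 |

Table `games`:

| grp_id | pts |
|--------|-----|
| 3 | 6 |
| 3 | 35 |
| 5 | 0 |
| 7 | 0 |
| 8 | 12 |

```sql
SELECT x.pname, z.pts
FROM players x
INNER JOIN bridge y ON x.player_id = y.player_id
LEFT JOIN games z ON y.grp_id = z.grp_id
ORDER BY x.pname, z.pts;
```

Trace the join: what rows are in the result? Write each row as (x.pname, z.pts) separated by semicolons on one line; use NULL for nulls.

(Vik, 0); (Vik, 0)

Step 1 — x INNER JOIN y on player_id → 2 row(s).
Then LEFT JOIN `games z` on grp_id: each of those 2 rows is kept; rows whose y.grp_id has no match in z get NULL for z's columns.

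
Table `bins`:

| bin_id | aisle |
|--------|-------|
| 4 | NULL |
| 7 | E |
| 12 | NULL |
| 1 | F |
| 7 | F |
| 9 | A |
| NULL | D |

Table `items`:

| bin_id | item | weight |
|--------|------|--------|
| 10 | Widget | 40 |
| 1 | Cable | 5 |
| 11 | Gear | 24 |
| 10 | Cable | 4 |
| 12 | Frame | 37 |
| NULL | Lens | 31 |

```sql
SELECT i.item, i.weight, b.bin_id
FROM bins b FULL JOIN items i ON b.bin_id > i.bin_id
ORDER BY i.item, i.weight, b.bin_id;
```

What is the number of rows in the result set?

FULL OUTER JOIN keeps every row from both sides; unmatched rows get NULL for the other side's columns.
Matching on b.bin_id > i.bin_id. A NULL in a compared column never satisfies the condition.
- b row (bin_id=4): matches 1 i row(s) → 1 output row(s).
- b row (bin_id=7): matches 1 i row(s) → 1 output row(s).
- b row (bin_id=12): matches 4 i row(s) → 4 output row(s).
- b row (bin_id=1): no match → kept, i columns NULL.
- b row (bin_id=7): matches 1 i row(s) → 1 output row(s).
- b row (bin_id=9): matches 1 i row(s) → 1 output row(s).
- b row (bin_id=NULL): no match → kept, i columns NULL.
- 2 row(s) from i found no b partner → padded with NULL.
Total: 8 matched + 4 padded = 12 rows.

12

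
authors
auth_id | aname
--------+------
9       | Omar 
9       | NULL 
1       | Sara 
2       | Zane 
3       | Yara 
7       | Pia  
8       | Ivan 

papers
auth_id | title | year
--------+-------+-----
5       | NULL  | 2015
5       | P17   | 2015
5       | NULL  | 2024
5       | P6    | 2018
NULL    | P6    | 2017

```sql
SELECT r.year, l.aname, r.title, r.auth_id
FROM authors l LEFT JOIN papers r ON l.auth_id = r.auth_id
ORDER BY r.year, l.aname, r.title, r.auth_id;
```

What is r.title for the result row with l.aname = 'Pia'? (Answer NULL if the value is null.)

NULL

LEFT JOIN keeps every row from `authors`; unmatched rows get NULL for `papers`'s columns.
Matching on l.auth_id = r.auth_id. A NULL in a compared column never satisfies the condition.
- l (auth_id=9) has no partner → padded with NULL.
- l (auth_id=9) has no partner → padded with NULL.
- l (auth_id=1) has no partner → padded with NULL.
- l (auth_id=2) has no partner → padded with NULL.
- l (auth_id=3) has no partner → padded with NULL.
- l (auth_id=7) has no partner → padded with NULL.
- l (auth_id=8) has no partner → padded with NULL.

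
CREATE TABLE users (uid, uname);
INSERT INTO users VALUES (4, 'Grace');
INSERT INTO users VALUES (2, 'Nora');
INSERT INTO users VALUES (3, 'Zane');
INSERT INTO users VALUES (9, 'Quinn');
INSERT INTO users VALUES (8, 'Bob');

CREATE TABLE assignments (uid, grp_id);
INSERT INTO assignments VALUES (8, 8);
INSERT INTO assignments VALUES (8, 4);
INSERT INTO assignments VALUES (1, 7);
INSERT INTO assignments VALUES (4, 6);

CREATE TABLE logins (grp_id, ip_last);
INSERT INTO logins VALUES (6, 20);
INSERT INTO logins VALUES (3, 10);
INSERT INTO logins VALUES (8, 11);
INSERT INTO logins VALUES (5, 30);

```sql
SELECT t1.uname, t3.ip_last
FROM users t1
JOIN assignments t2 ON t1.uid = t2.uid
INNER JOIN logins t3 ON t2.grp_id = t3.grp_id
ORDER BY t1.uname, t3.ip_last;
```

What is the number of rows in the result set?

Step 1 — t1 INNER JOIN t2 on uid → 3 row(s).
Then INNER JOIN `logins t3` on grp_id: keep only rows whose t2.grp_id appears in t3.
Result: 2 row(s).

2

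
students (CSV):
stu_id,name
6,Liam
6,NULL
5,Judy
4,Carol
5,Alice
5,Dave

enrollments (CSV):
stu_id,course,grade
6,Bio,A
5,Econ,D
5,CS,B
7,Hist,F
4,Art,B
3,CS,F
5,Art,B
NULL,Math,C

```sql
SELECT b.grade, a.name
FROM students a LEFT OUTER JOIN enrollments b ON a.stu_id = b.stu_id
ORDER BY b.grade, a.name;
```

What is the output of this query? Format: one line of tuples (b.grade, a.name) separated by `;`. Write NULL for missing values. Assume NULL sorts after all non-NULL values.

(A, Liam); (A, NULL); (B, Alice); (B, Alice); (B, Carol); (B, Dave); (B, Dave); (B, Judy); (B, Judy); (D, Alice); (D, Dave); (D, Judy)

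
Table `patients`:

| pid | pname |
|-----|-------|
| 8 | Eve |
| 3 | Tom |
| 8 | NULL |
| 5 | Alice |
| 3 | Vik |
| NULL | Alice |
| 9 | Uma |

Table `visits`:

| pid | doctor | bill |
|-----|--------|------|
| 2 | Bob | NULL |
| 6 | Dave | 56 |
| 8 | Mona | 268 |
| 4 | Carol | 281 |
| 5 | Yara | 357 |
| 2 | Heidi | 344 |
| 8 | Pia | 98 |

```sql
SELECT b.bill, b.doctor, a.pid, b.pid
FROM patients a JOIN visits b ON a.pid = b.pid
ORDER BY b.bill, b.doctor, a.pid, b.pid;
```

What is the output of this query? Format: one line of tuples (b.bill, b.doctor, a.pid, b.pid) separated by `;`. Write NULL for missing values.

(98, Pia, 8, 8); (98, Pia, 8, 8); (268, Mona, 8, 8); (268, Mona, 8, 8); (357, Yara, 5, 5)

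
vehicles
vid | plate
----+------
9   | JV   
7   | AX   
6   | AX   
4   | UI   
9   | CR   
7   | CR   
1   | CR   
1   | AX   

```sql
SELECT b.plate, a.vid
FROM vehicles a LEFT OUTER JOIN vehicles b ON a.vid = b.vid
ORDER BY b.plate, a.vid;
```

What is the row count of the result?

LEFT JOIN keeps every row from `vehicles a`; unmatched rows get NULL for `vehicles b`'s columns.
Matching on a.vid = b.vid.
- a[0] vid=9 → 2 match(es) in b → 2 row(s).
- a[1] vid=7 → 2 match(es) in b → 2 row(s).
- a[2] vid=6 → 1 match(es) in b → 1 row(s).
- a[3] vid=4 → 1 match(es) in b → 1 row(s).
- a[4] vid=9 → 2 match(es) in b → 2 row(s).
- a[5] vid=7 → 2 match(es) in b → 2 row(s).
- a[6] vid=1 → 2 match(es) in b → 2 row(s).
- a[7] vid=1 → 2 match(es) in b → 2 row(s).
Total: 14 rows.

14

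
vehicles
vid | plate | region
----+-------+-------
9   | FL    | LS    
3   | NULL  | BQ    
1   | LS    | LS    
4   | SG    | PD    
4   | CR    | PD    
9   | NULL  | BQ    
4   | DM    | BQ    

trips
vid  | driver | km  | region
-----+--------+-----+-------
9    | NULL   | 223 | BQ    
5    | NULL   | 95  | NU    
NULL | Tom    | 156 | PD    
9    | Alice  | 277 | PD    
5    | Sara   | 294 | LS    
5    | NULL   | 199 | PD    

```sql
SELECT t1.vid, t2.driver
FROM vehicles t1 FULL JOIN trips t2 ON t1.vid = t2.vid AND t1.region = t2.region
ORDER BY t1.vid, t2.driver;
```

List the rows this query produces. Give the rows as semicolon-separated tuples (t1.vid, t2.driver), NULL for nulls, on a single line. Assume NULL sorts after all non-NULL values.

FULL OUTER JOIN keeps every row from both sides; unmatched rows get NULL for the other side's columns.
Matching on t1.vid = t2.vid AND t1.region = t2.region. A NULL in a compared column never satisfies the condition.
- vid=9, region=LS: no t2 row matches, row kept with t2 columns NULL.
- vid=3, region=BQ: no t2 row matches, row kept with t2 columns NULL.
- vid=1, region=LS: no t2 row matches, row kept with t2 columns NULL.
- vid=4, region=PD: no t2 row matches, row kept with t2 columns NULL.
- vid=4, region=PD: no t2 row matches, row kept with t2 columns NULL.
- vid=9, region=BQ: 1 matching t2 row(s), so 1 row(s) emitted.
- vid=4, region=BQ: no t2 row matches, row kept with t2 columns NULL.
- plus 5 unmatched t2 row(s), each kept with NULL t1 columns.

(1, NULL); (3, NULL); (4, NULL); (4, NULL); (4, NULL); (9, NULL); (9, NULL); (NULL, Alice); (NULL, Sara); (NULL, Tom); (NULL, NULL); (NULL, NULL)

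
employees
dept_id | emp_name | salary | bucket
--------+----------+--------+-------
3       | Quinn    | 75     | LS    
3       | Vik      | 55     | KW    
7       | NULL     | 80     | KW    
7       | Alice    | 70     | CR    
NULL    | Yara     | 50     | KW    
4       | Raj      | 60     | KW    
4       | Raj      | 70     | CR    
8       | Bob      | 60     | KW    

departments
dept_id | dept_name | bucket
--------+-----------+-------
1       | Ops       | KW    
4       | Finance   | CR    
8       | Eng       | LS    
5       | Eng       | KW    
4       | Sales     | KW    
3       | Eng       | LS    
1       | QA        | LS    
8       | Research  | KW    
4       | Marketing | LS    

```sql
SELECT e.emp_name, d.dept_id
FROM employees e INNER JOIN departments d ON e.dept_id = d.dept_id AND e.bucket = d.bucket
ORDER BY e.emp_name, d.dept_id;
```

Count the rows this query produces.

INNER JOIN keeps only pairs where the ON condition holds.
Matching on e.dept_id = d.dept_id AND e.bucket = d.bucket. A NULL in a compared column never satisfies the condition.
Matched pairs: 4.
Total: 4 rows.

4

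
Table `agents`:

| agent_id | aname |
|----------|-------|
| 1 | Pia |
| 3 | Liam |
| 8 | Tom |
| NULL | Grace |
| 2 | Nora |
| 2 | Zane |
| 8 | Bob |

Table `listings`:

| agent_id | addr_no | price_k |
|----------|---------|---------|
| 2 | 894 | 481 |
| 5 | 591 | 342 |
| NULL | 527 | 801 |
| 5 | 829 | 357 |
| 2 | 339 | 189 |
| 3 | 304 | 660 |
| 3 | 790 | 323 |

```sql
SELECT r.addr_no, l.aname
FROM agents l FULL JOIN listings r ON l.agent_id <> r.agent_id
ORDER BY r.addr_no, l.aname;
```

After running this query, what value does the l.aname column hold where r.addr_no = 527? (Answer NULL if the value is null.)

NULL

FULL OUTER JOIN keeps every row from both sides; unmatched rows get NULL for the other side's columns.
Matching on l.agent_id <> r.agent_id. A NULL in a compared column never satisfies the condition.
Matched pairs: 30; unmatched l rows kept: 1; unmatched r rows kept: 1.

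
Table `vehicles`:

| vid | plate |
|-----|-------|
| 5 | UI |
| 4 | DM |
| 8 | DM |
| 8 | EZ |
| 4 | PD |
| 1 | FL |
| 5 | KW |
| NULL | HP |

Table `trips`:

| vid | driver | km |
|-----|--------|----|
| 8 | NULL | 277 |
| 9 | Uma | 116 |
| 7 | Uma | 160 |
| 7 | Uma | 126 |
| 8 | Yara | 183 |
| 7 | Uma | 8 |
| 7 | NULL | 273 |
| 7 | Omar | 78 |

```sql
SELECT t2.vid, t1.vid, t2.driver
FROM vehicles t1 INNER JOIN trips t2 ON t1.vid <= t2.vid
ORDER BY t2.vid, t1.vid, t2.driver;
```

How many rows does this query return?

INNER JOIN keeps only pairs where the ON condition holds.
Matching on t1.vid <= t2.vid. A NULL in a compared column never satisfies the condition.
- t1 (vid=5) pairs with 8 row(s) of t2.
- t1 (vid=4) pairs with 8 row(s) of t2.
- t1 (vid=8) pairs with 3 row(s) of t2.
- t1 (vid=8) pairs with 3 row(s) of t2.
- t1 (vid=4) pairs with 8 row(s) of t2.
- t1 (vid=1) pairs with 8 row(s) of t2.
- t1 (vid=5) pairs with 8 row(s) of t2.
- t1 (vid=NULL) has no partner → excluded.
Total: 46 rows.

46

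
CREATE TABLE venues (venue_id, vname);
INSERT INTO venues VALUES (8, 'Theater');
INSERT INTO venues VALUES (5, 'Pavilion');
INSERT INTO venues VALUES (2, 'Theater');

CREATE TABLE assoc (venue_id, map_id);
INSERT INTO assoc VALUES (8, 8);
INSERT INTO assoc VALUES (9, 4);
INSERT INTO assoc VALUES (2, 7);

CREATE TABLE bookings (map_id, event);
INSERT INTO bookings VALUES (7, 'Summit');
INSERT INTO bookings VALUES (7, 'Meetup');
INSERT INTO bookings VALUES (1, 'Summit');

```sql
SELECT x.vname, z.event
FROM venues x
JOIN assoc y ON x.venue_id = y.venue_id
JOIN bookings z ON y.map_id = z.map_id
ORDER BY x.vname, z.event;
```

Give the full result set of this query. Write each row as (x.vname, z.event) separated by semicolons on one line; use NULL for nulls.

(Theater, Meetup); (Theater, Summit)

Joins associate left-to-right: venues INNER JOIN assoc on venue_id gives 2 intermediate row(s).
Then INNER JOIN `bookings z` on map_id: keep only rows whose y.map_id appears in z.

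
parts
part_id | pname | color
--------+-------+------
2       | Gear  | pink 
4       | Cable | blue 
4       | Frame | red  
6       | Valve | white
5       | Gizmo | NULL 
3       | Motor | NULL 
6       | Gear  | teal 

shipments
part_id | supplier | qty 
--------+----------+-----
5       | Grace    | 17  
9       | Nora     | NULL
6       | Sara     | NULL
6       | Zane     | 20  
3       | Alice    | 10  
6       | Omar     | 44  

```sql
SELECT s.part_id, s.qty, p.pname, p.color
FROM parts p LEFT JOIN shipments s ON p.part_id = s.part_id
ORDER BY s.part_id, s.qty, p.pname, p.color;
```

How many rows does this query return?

LEFT JOIN keeps every row from `parts`; unmatched rows get NULL for `shipments`'s columns.
Matching on p.part_id = s.part_id.
- p row (part_id=2): no match → kept, s columns NULL.
- p row (part_id=4): no match → kept, s columns NULL.
- p row (part_id=4): no match → kept, s columns NULL.
- p row (part_id=6): matches 3 s row(s) → 3 output row(s).
- p row (part_id=5): matches 1 s row(s) → 1 output row(s).
- p row (part_id=3): matches 1 s row(s) → 1 output row(s).
- p row (part_id=6): matches 3 s row(s) → 3 output row(s).
Total: 8 matched + 3 padded = 11 rows.

11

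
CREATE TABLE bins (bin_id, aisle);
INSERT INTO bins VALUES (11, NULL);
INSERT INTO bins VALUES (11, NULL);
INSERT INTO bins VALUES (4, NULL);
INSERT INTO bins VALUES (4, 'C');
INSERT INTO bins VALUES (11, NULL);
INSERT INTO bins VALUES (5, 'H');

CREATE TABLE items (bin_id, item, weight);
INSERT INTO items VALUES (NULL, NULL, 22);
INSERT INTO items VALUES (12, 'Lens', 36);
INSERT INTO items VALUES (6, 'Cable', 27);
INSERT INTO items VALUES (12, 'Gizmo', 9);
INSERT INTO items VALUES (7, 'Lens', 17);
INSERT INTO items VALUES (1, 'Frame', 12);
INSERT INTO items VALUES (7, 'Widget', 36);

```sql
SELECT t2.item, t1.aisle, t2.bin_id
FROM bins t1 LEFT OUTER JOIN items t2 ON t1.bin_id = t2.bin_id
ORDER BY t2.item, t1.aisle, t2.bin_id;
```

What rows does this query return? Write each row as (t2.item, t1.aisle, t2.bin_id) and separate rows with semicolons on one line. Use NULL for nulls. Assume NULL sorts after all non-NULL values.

LEFT JOIN keeps every row from `bins`; unmatched rows get NULL for `items`'s columns.
Matching on t1.bin_id = t2.bin_id. A NULL in a compared column never satisfies the condition.
- bin_id=11: no t2 row matches, row kept with t2 columns NULL.
- bin_id=11: no t2 row matches, row kept with t2 columns NULL.
- bin_id=4: no t2 row matches, row kept with t2 columns NULL.
- bin_id=4: no t2 row matches, row kept with t2 columns NULL.
- bin_id=11: no t2 row matches, row kept with t2 columns NULL.
- bin_id=5: no t2 row matches, row kept with t2 columns NULL.
After projecting and ordering:
t2.item | t1.aisle | t2.bin_id
NULL | C | NULL
NULL | H | NULL
NULL | NULL | NULL
NULL | NULL | NULL
NULL | NULL | NULL
NULL | NULL | NULL

(NULL, C, NULL); (NULL, H, NULL); (NULL, NULL, NULL); (NULL, NULL, NULL); (NULL, NULL, NULL); (NULL, NULL, NULL)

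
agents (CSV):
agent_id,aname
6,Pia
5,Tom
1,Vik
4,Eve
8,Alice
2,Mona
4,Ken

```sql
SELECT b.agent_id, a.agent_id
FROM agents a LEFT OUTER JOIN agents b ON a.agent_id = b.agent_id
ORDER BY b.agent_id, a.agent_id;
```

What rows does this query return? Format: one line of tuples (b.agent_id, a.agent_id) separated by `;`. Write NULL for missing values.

LEFT JOIN keeps every row from `agents a`; unmatched rows get NULL for `agents b`'s columns.
Matching on a.agent_id = b.agent_id.
Matched pairs: 9; unmatched a rows kept: 0.

(1, 1); (2, 2); (4, 4); (4, 4); (4, 4); (4, 4); (5, 5); (6, 6); (8, 8)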